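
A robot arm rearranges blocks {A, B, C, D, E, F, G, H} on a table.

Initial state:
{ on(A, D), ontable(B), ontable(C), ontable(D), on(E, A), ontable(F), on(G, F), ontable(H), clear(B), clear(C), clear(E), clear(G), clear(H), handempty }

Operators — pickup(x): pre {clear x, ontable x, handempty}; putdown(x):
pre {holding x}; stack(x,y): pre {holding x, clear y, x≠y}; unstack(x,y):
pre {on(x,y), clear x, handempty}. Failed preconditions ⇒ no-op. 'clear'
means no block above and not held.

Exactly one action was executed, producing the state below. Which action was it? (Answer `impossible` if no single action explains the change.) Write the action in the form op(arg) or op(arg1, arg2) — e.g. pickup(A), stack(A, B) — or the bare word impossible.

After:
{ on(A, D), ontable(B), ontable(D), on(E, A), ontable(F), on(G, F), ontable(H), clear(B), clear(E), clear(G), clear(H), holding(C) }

pickup(C)

target: towers=[B; D/A/E; F/G; H] holding=C
     unstack(G, F) → towers=[B; C; D/A/E; F; H] holding=G
     unstack(E, A) → towers=[B; C; D/A; F/G; H] holding=E
         pickup(H) → towers=[B; C; D/A/E; F/G] holding=H
         pickup(B) → towers=[C; D/A/E; F/G; H] holding=B
         pickup(C) → towers=[B; D/A/E; F/G; H] holding=C  ← match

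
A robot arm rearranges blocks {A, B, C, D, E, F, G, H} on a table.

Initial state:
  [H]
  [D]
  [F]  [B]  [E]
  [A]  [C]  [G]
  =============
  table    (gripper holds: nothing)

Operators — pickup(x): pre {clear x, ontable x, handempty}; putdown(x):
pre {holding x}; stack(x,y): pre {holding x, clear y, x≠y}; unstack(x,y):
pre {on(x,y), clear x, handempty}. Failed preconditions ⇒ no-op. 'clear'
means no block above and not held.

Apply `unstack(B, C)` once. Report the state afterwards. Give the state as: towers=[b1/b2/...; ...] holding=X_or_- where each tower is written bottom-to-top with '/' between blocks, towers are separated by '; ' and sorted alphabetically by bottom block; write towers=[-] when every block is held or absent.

towers=[A/F/D/H; C; G/E] holding=B

before: towers=[A/F/D/H; C/B; G/E] holding=-
pre[unstack(B, C)]: on(B,C) ✓, clear(B) ✓, handempty ✓
all met → apply unstack(B, C)
after:  towers=[A/F/D/H; C; G/E] holding=B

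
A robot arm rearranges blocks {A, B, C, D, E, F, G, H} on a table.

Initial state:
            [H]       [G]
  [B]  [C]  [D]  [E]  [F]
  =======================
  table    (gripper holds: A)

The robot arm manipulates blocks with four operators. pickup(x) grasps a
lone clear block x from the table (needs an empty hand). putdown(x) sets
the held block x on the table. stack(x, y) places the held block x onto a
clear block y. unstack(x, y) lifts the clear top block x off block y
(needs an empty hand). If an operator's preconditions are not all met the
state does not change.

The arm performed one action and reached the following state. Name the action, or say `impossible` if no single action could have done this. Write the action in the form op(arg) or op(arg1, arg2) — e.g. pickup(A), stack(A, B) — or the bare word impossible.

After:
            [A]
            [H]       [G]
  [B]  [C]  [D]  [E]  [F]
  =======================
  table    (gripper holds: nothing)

target: towers=[B; C; D/H/A; E; F/G] holding=-
        putdown(A) → towers=[A; B; C; D/H; E; F/G] holding=-
       stack(A, G) → towers=[B; C; D/H; E; F/G/A] holding=-
       stack(A, E) → towers=[B; C; D/H; E/A; F/G] holding=-
       stack(A, H) → towers=[B; C; D/H/A; E; F/G] holding=-  ← match
       stack(A, B) → towers=[B/A; C; D/H; E; F/G] holding=-
       stack(A, C) → towers=[B; C/A; D/H; E; F/G] holding=-

stack(A, H)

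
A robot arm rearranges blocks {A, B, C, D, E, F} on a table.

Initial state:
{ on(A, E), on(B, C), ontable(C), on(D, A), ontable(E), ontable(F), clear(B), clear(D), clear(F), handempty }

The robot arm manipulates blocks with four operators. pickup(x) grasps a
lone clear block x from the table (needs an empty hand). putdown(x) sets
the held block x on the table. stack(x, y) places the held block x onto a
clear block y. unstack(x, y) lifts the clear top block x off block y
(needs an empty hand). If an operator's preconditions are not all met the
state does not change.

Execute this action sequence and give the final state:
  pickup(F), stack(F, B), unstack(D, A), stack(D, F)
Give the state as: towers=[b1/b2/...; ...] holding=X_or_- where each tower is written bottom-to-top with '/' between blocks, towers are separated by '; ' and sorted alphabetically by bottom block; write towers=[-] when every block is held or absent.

step 1 (pickup(F)): towers=[C/B; E/A/D] holding=F
step 2 (stack(F, B)): towers=[C/B/F; E/A/D] holding=-
step 3 (unstack(D, A)): towers=[C/B/F; E/A] holding=D
step 4 (stack(D, F)): towers=[C/B/F/D; E/A] holding=-

towers=[C/B/F/D; E/A] holding=-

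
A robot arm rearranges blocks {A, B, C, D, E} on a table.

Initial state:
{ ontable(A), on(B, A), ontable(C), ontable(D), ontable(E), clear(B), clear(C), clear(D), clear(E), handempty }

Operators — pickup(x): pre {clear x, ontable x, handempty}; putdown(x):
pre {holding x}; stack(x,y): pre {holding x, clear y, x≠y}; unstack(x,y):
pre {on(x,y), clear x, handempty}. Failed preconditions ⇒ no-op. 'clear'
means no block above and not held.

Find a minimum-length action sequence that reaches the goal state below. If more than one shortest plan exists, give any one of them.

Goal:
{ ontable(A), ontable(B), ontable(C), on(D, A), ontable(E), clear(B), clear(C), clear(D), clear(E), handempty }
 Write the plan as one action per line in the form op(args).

step 1 (unstack(B, A)): towers=[A; C; D; E] holding=B
step 2 (putdown(B)): towers=[A; B; C; D; E] holding=-
step 3 (pickup(D)): towers=[A; B; C; E] holding=D
step 4 (stack(D, A)): towers=[A/D; B; C; E] holding=-
goal check: towers=[A/D; B; C; E] holding=- — reached (length 4, optimal by BFS)

unstack(B, A)
putdown(B)
pickup(D)
stack(D, A)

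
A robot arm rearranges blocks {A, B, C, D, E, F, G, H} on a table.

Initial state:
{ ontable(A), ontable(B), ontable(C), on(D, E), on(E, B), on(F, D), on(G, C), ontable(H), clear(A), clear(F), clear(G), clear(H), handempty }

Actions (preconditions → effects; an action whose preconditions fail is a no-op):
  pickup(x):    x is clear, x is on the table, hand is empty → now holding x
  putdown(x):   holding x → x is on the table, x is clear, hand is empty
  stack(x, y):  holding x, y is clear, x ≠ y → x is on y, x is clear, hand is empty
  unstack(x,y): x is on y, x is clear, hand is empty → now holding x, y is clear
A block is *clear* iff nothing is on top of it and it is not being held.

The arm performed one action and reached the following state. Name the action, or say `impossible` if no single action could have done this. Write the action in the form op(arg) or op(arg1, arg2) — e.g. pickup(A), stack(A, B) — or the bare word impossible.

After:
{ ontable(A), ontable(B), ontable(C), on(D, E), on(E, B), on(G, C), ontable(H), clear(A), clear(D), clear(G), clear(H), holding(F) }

unstack(F, D)

target: towers=[A; B/E/D; C/G; H] holding=F
     unstack(G, C) → towers=[A; B/E/D/F; C; H] holding=G
         pickup(A) → towers=[B/E/D/F; C/G; H] holding=A
         pickup(H) → towers=[A; B/E/D/F; C/G] holding=H
     unstack(F, D) → towers=[A; B/E/D; C/G; H] holding=F  ← match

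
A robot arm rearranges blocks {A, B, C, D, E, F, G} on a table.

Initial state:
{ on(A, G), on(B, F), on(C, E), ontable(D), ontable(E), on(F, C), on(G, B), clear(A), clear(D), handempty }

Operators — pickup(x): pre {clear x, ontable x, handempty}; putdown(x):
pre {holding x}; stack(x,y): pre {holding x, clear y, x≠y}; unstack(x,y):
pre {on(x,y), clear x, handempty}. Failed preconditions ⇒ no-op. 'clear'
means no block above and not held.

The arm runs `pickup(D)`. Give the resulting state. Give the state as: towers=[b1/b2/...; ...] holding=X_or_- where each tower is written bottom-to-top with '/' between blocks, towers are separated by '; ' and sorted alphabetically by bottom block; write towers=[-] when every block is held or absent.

towers=[E/C/F/B/G/A] holding=D

before: towers=[D; E/C/F/B/G/A] holding=-
pre[pickup(D)]: clear(D) ✓, ontable(D) ✓, handempty ✓
all met → apply pickup(D)
after:  towers=[E/C/F/B/G/A] holding=D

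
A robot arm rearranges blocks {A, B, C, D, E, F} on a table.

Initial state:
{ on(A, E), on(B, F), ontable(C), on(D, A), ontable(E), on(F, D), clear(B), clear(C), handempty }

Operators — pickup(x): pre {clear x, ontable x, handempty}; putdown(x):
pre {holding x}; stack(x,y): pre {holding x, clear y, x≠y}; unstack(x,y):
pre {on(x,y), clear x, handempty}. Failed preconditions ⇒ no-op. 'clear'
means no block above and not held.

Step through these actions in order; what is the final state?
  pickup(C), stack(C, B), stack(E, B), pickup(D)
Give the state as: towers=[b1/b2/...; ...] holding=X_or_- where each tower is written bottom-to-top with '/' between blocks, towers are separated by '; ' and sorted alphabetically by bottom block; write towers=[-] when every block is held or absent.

towers=[E/A/D/F/B/C] holding=-

step 1 (pickup(C)): towers=[E/A/D/F/B] holding=C
step 2 (stack(C, B)): towers=[E/A/D/F/B/C] holding=-
step 3 (stack(E, B)) [no-op]: towers=[E/A/D/F/B/C] holding=-
step 4 (pickup(D)) [no-op]: towers=[E/A/D/F/B/C] holding=-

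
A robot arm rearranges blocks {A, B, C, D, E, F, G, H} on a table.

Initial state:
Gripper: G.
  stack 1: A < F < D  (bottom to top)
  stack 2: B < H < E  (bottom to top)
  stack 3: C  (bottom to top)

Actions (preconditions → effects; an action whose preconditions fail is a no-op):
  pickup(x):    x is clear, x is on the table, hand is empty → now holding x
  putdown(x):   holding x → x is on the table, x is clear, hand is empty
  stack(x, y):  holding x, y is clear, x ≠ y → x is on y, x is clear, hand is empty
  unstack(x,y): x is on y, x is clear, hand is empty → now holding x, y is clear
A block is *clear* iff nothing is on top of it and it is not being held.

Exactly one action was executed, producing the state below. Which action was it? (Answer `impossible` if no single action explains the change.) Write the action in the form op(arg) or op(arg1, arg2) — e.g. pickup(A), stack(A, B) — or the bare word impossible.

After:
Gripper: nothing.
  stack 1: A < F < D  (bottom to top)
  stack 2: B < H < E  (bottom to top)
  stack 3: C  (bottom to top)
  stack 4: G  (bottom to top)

putdown(G)

target: towers=[A/F/D; B/H/E; C; G] holding=-
        putdown(G) → towers=[A/F/D; B/H/E; C; G] holding=-  ← match
       stack(G, E) → towers=[A/F/D; B/H/E/G; C] holding=-
       stack(G, D) → towers=[A/F/D/G; B/H/E; C] holding=-
       stack(G, C) → towers=[A/F/D; B/H/E; C/G] holding=-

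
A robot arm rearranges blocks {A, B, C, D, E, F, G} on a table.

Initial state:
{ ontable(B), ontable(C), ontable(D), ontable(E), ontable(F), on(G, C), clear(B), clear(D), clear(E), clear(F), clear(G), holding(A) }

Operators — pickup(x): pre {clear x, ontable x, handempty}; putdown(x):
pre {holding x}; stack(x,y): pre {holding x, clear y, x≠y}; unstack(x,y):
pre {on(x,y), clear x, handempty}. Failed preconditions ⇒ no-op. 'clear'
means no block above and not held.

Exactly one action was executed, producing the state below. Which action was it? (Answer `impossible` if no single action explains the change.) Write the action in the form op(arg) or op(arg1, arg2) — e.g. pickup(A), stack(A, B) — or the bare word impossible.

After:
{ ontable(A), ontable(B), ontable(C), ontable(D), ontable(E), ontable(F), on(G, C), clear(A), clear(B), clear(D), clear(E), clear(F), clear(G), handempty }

target: towers=[A; B; C/G; D; E; F] holding=-
        putdown(A) → towers=[A; B; C/G; D; E; F] holding=-  ← match
       stack(A, B) → towers=[B/A; C/G; D; E; F] holding=-
       stack(A, F) → towers=[B; C/G; D; E; F/A] holding=-
       stack(A, G) → towers=[B; C/G/A; D; E; F] holding=-
       stack(A, D) → towers=[B; C/G; D/A; E; F] holding=-
       stack(A, E) → towers=[B; C/G; D; E/A; F] holding=-

putdown(A)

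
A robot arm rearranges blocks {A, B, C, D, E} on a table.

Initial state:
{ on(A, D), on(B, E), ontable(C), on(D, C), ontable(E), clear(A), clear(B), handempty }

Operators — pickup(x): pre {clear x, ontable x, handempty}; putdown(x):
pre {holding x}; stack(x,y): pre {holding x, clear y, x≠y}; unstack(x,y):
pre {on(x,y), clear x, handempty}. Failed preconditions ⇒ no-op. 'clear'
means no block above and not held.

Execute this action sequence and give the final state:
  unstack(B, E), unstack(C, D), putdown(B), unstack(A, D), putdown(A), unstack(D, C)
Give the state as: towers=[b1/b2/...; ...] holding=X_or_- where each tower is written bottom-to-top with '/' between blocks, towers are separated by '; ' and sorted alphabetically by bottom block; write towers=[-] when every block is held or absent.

step 1 (unstack(B, E)): towers=[C/D/A; E] holding=B
step 2 (unstack(C, D)) [no-op]: towers=[C/D/A; E] holding=B
step 3 (putdown(B)): towers=[B; C/D/A; E] holding=-
step 4 (unstack(A, D)): towers=[B; C/D; E] holding=A
step 5 (putdown(A)): towers=[A; B; C/D; E] holding=-
step 6 (unstack(D, C)): towers=[A; B; C; E] holding=D

towers=[A; B; C; E] holding=D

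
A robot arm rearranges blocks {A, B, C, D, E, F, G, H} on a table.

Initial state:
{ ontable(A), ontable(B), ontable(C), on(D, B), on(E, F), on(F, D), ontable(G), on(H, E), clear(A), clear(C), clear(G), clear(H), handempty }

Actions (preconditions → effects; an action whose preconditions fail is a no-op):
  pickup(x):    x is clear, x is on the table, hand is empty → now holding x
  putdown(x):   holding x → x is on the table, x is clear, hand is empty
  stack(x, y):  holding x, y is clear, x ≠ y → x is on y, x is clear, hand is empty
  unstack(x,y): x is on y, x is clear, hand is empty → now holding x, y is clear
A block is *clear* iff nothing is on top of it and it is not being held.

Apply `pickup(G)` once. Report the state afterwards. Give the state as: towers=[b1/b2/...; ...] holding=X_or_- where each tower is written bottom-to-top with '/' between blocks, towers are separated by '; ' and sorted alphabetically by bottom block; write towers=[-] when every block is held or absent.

before: towers=[A; B/D/F/E/H; C; G] holding=-
pre[pickup(G)]: clear(G) ✓, ontable(G) ✓, handempty ✓
all met → apply pickup(G)
after:  towers=[A; B/D/F/E/H; C] holding=G

towers=[A; B/D/F/E/H; C] holding=G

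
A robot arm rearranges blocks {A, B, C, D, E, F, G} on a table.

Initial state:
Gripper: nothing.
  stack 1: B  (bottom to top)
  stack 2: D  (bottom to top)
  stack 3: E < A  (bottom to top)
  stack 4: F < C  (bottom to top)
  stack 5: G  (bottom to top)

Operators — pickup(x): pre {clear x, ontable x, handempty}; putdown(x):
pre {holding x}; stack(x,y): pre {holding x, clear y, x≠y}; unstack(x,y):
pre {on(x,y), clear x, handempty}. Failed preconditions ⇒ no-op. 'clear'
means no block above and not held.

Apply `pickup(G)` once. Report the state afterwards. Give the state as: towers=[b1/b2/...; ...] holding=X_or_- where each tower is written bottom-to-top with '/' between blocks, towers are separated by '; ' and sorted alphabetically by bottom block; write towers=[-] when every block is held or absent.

before: towers=[B; D; E/A; F/C; G] holding=-
pre[pickup(G)]: clear(G) yes, ontable(G) yes, handempty yes
all met → apply pickup(G)
after:  towers=[B; D; E/A; F/C] holding=G

towers=[B; D; E/A; F/C] holding=G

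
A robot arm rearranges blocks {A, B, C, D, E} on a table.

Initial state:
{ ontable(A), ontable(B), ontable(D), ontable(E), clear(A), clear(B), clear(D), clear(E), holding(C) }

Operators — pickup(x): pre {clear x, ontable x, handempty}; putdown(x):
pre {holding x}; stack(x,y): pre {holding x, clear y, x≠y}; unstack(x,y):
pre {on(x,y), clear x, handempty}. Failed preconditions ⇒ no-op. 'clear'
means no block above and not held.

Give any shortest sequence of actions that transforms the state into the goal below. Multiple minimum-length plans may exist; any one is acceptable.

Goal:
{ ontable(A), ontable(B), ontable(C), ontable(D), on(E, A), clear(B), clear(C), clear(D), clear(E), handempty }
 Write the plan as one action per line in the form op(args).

step 1 (putdown(C)): towers=[A; B; C; D; E] holding=-
step 2 (pickup(E)): towers=[A; B; C; D] holding=E
step 3 (stack(E, A)): towers=[A/E; B; C; D] holding=-
goal check: towers=[A/E; B; C; D] holding=- — reached (length 3, optimal by BFS)

putdown(C)
pickup(E)
stack(E, A)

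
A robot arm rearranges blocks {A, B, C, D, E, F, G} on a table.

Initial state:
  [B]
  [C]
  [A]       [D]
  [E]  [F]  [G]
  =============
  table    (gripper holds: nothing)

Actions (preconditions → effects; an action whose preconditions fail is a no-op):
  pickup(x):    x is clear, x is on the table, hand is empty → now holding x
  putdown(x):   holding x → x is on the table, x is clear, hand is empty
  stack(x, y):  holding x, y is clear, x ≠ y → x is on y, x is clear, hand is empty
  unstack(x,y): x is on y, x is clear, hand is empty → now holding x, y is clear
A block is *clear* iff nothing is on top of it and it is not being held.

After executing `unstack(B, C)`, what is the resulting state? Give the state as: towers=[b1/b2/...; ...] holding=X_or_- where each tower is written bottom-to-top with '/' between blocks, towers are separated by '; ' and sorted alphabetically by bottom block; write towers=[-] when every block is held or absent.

before: towers=[E/A/C/B; F; G/D] holding=-
pre[unstack(B, C)]: on(B,C) ok, clear(B) ok, handempty ok
all met → apply unstack(B, C)
after:  towers=[E/A/C; F; G/D] holding=B

towers=[E/A/C; F; G/D] holding=B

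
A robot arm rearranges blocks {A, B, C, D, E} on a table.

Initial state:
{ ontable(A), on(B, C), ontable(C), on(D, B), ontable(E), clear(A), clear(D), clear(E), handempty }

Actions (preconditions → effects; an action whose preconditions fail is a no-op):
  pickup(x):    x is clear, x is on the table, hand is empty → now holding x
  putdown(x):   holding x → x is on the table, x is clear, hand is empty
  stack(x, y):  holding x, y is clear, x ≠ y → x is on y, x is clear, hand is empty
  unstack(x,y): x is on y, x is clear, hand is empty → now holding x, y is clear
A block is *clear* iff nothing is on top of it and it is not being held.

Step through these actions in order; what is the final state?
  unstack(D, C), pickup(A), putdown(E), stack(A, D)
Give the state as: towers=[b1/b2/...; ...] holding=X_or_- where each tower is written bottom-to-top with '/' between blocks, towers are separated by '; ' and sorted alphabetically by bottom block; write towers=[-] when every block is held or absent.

step 1 (unstack(D, C)) [no-op]: towers=[A; C/B/D; E] holding=-
step 2 (pickup(A)): towers=[C/B/D; E] holding=A
step 3 (putdown(E)) [no-op]: towers=[C/B/D; E] holding=A
step 4 (stack(A, D)): towers=[C/B/D/A; E] holding=-

towers=[C/B/D/A; E] holding=-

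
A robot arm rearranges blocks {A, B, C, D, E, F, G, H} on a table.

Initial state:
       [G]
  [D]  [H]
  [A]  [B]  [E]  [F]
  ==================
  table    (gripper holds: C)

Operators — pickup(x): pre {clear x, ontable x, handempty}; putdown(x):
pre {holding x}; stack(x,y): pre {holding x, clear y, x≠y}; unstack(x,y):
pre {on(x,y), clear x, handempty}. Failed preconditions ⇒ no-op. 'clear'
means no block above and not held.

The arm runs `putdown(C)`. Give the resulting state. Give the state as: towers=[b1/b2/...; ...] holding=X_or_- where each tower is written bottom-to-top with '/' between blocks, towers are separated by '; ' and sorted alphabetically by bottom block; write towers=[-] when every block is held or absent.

towers=[A/D; B/H/G; C; E; F] holding=-

before: towers=[A/D; B/H/G; E; F] holding=C
pre[putdown(C)]: holding(C) ✓
all met → apply putdown(C)
after:  towers=[A/D; B/H/G; C; E; F] holding=-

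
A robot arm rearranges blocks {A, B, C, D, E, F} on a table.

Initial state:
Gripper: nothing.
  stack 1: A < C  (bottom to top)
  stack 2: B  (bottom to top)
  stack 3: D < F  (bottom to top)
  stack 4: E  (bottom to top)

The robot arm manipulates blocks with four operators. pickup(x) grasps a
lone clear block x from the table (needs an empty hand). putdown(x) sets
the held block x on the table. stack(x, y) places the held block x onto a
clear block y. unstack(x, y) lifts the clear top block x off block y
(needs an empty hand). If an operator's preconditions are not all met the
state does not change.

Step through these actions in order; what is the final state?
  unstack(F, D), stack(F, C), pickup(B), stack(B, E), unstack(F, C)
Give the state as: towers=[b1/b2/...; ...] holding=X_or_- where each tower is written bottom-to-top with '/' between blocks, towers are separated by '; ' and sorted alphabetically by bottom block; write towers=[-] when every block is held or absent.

towers=[A/C; D; E/B] holding=F

step 1 (unstack(F, D)): towers=[A/C; B; D; E] holding=F
step 2 (stack(F, C)): towers=[A/C/F; B; D; E] holding=-
step 3 (pickup(B)): towers=[A/C/F; D; E] holding=B
step 4 (stack(B, E)): towers=[A/C/F; D; E/B] holding=-
step 5 (unstack(F, C)): towers=[A/C; D; E/B] holding=F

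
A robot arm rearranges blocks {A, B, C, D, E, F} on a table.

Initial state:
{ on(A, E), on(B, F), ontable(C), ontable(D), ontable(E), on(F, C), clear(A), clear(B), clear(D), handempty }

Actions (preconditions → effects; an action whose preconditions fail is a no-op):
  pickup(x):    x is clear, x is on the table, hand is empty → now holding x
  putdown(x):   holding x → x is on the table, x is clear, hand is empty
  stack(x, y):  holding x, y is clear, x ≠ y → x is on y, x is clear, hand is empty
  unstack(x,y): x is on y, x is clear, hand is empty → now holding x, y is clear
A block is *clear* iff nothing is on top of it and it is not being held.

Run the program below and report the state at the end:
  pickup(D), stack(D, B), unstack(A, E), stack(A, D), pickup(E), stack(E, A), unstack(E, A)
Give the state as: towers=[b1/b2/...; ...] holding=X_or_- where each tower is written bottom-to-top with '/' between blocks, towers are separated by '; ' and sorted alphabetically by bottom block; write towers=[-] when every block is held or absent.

step 1 (pickup(D)): towers=[C/F/B; E/A] holding=D
step 2 (stack(D, B)): towers=[C/F/B/D; E/A] holding=-
step 3 (unstack(A, E)): towers=[C/F/B/D; E] holding=A
step 4 (stack(A, D)): towers=[C/F/B/D/A; E] holding=-
step 5 (pickup(E)): towers=[C/F/B/D/A] holding=E
step 6 (stack(E, A)): towers=[C/F/B/D/A/E] holding=-
step 7 (unstack(E, A)): towers=[C/F/B/D/A] holding=E

towers=[C/F/B/D/A] holding=E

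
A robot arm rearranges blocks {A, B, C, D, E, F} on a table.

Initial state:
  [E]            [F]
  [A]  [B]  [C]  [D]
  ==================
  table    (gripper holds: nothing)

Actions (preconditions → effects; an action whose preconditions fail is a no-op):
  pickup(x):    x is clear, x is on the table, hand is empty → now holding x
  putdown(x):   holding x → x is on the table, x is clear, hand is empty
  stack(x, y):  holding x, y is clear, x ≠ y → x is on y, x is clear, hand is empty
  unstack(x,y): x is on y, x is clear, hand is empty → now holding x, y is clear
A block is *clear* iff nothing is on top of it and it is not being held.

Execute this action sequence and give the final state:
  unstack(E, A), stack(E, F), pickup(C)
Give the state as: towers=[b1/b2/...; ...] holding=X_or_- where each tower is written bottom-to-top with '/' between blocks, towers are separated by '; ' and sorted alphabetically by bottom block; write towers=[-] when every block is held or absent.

towers=[A; B; D/F/E] holding=C

step 1 (unstack(E, A)): towers=[A; B; C; D/F] holding=E
step 2 (stack(E, F)): towers=[A; B; C; D/F/E] holding=-
step 3 (pickup(C)): towers=[A; B; D/F/E] holding=C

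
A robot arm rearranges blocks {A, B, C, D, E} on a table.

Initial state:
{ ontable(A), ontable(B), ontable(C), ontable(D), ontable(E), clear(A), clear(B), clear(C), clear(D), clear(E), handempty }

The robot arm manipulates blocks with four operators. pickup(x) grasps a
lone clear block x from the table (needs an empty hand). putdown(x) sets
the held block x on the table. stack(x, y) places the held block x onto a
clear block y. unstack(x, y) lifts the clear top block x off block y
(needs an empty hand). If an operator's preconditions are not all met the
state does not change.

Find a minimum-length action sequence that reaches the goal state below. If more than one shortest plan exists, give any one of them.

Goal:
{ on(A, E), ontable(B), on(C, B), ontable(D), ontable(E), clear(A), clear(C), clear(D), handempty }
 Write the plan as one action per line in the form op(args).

step 1 (pickup(A)): towers=[B; C; D; E] holding=A
step 2 (stack(A, E)): towers=[B; C; D; E/A] holding=-
step 3 (pickup(C)): towers=[B; D; E/A] holding=C
step 4 (stack(C, B)): towers=[B/C; D; E/A] holding=-
goal check: towers=[B/C; D; E/A] holding=- — reached (length 4, optimal by BFS)

pickup(A)
stack(A, E)
pickup(C)
stack(C, B)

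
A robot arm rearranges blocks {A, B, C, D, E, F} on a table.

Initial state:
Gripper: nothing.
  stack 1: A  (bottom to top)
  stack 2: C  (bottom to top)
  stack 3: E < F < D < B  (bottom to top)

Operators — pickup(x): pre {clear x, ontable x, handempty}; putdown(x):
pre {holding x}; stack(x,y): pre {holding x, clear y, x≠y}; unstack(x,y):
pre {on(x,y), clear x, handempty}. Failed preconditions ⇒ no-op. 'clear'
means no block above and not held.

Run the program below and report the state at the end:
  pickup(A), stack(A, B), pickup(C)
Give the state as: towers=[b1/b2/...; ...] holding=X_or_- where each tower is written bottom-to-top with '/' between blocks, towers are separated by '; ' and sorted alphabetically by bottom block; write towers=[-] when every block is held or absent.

towers=[E/F/D/B/A] holding=C

step 1 (pickup(A)): towers=[C; E/F/D/B] holding=A
step 2 (stack(A, B)): towers=[C; E/F/D/B/A] holding=-
step 3 (pickup(C)): towers=[E/F/D/B/A] holding=C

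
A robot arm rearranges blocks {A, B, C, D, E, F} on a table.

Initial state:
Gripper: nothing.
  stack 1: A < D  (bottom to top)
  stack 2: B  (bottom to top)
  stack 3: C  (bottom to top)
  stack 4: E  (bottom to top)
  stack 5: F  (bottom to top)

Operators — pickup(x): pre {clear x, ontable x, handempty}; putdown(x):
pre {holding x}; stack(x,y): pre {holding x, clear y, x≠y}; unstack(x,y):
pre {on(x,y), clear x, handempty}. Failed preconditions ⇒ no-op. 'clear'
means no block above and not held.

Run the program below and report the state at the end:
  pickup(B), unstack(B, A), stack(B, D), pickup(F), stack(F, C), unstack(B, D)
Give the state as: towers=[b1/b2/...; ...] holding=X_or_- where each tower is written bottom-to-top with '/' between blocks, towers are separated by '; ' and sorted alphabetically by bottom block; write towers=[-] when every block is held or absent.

towers=[A/D; C/F; E] holding=B

step 1 (pickup(B)): towers=[A/D; C; E; F] holding=B
step 2 (unstack(B, A)) [no-op]: towers=[A/D; C; E; F] holding=B
step 3 (stack(B, D)): towers=[A/D/B; C; E; F] holding=-
step 4 (pickup(F)): towers=[A/D/B; C; E] holding=F
step 5 (stack(F, C)): towers=[A/D/B; C/F; E] holding=-
step 6 (unstack(B, D)): towers=[A/D; C/F; E] holding=B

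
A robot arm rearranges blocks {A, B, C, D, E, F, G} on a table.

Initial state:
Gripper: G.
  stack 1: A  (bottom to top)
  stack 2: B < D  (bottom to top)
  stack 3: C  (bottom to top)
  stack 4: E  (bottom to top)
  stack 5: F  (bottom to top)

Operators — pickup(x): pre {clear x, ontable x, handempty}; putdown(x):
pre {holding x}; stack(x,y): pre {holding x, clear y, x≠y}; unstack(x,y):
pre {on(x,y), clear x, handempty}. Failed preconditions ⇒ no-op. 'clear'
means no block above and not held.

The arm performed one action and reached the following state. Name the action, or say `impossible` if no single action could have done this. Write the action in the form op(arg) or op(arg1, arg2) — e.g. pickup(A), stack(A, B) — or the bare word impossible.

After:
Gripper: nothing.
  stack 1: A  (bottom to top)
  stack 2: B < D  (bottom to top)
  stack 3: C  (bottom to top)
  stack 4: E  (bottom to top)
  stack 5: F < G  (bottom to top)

target: towers=[A; B/D; C; E; F/G] holding=-
        putdown(G) → towers=[A; B/D; C; E; F; G] holding=-
       stack(G, F) → towers=[A; B/D; C; E; F/G] holding=-  ← match
       stack(G, D) → towers=[A; B/D/G; C; E; F] holding=-
       stack(G, A) → towers=[A/G; B/D; C; E; F] holding=-
       stack(G, E) → towers=[A; B/D; C; E/G; F] holding=-
       stack(G, C) → towers=[A; B/D; C/G; E; F] holding=-

stack(G, F)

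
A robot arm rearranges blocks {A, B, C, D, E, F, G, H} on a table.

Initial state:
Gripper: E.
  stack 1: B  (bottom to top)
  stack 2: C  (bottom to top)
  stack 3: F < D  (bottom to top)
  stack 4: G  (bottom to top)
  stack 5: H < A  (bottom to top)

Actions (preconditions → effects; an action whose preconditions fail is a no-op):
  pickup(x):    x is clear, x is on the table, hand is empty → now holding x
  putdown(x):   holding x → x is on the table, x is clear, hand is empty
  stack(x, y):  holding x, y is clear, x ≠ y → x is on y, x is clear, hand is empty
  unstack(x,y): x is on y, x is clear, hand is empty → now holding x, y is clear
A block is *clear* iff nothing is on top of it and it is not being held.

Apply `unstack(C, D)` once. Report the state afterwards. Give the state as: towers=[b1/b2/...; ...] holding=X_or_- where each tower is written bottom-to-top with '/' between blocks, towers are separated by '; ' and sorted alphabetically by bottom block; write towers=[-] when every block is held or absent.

before: towers=[B; C; F/D; G; H/A] holding=E
pre[unstack(C, D)]: on(C,D) no, clear(C) yes, handempty no
on(C,D), handempty unmet → unstack(C, D) is a no-op
after:  towers=[B; C; F/D; G; H/A] holding=E

towers=[B; C; F/D; G; H/A] holding=E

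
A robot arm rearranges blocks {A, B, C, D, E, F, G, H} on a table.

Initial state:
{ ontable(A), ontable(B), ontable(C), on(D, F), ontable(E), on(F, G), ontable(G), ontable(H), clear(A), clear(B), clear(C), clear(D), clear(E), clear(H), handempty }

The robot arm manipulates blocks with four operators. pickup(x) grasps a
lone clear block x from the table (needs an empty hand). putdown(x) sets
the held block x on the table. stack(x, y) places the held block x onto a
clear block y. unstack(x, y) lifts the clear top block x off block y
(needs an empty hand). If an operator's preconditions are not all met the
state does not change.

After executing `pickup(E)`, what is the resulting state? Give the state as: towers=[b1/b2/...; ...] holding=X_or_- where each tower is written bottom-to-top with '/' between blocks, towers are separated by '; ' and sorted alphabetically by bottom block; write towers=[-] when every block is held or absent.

before: towers=[A; B; C; E; G/F/D; H] holding=-
pre[pickup(E)]: clear(E) ✓, ontable(E) ✓, handempty ✓
all met → apply pickup(E)
after:  towers=[A; B; C; G/F/D; H] holding=E

towers=[A; B; C; G/F/D; H] holding=E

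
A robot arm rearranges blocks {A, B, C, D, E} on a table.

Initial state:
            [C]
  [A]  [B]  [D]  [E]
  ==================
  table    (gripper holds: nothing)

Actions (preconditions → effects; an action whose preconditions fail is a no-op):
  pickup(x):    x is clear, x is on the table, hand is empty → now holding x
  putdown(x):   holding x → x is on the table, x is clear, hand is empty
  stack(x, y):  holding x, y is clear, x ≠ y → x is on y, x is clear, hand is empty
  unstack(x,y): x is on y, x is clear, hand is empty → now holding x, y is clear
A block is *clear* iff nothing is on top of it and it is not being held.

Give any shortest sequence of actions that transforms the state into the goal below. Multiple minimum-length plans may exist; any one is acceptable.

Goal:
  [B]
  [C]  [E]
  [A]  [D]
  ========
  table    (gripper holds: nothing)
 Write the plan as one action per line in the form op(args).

step 1 (unstack(C, D)): towers=[A; B; D; E] holding=C
step 2 (stack(C, A)): towers=[A/C; B; D; E] holding=-
step 3 (pickup(B)): towers=[A/C; D; E] holding=B
step 4 (stack(B, C)): towers=[A/C/B; D; E] holding=-
step 5 (pickup(E)): towers=[A/C/B; D] holding=E
step 6 (stack(E, D)): towers=[A/C/B; D/E] holding=-
goal check: towers=[A/C/B; D/E] holding=- — reached (length 6, optimal by BFS)

unstack(C, D)
stack(C, A)
pickup(B)
stack(B, C)
pickup(E)
stack(E, D)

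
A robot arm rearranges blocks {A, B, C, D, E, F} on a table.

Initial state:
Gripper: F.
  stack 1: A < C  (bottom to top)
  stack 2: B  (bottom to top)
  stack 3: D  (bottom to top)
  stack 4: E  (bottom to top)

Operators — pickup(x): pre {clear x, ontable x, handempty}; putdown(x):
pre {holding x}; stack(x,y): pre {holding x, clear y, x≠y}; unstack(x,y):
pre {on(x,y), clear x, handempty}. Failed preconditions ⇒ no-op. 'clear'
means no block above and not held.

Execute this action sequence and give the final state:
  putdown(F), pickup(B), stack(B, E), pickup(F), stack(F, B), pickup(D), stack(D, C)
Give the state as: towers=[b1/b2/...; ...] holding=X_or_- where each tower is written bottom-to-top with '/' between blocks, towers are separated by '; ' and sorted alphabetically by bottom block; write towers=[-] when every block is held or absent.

towers=[A/C/D; E/B/F] holding=-

step 1 (putdown(F)): towers=[A/C; B; D; E; F] holding=-
step 2 (pickup(B)): towers=[A/C; D; E; F] holding=B
step 3 (stack(B, E)): towers=[A/C; D; E/B; F] holding=-
step 4 (pickup(F)): towers=[A/C; D; E/B] holding=F
step 5 (stack(F, B)): towers=[A/C; D; E/B/F] holding=-
step 6 (pickup(D)): towers=[A/C; E/B/F] holding=D
step 7 (stack(D, C)): towers=[A/C/D; E/B/F] holding=-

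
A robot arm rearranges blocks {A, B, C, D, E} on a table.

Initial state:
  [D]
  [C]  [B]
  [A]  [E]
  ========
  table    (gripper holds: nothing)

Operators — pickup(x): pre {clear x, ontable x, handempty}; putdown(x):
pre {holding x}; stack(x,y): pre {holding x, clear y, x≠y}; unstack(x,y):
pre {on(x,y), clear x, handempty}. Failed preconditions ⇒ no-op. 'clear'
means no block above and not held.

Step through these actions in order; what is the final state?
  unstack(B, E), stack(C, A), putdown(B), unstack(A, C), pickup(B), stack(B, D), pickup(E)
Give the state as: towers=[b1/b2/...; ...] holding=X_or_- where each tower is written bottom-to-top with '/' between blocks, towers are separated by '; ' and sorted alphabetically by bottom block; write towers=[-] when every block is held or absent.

towers=[A/C/D/B] holding=E

step 1 (unstack(B, E)): towers=[A/C/D; E] holding=B
step 2 (stack(C, A)) [no-op]: towers=[A/C/D; E] holding=B
step 3 (putdown(B)): towers=[A/C/D; B; E] holding=-
step 4 (unstack(A, C)) [no-op]: towers=[A/C/D; B; E] holding=-
step 5 (pickup(B)): towers=[A/C/D; E] holding=B
step 6 (stack(B, D)): towers=[A/C/D/B; E] holding=-
step 7 (pickup(E)): towers=[A/C/D/B] holding=E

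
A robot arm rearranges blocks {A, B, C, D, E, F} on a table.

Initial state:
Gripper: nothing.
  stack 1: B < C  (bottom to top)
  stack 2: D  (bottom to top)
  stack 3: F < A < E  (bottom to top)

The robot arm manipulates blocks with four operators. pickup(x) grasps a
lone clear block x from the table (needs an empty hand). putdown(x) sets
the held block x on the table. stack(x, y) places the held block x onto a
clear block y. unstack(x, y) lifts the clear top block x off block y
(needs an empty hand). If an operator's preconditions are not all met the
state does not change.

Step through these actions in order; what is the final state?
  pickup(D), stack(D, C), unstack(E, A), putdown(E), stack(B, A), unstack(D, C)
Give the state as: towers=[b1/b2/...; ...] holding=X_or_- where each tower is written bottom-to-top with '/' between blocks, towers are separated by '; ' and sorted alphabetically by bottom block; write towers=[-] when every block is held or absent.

step 1 (pickup(D)): towers=[B/C; F/A/E] holding=D
step 2 (stack(D, C)): towers=[B/C/D; F/A/E] holding=-
step 3 (unstack(E, A)): towers=[B/C/D; F/A] holding=E
step 4 (putdown(E)): towers=[B/C/D; E; F/A] holding=-
step 5 (stack(B, A)) [no-op]: towers=[B/C/D; E; F/A] holding=-
step 6 (unstack(D, C)): towers=[B/C; E; F/A] holding=D

towers=[B/C; E; F/A] holding=D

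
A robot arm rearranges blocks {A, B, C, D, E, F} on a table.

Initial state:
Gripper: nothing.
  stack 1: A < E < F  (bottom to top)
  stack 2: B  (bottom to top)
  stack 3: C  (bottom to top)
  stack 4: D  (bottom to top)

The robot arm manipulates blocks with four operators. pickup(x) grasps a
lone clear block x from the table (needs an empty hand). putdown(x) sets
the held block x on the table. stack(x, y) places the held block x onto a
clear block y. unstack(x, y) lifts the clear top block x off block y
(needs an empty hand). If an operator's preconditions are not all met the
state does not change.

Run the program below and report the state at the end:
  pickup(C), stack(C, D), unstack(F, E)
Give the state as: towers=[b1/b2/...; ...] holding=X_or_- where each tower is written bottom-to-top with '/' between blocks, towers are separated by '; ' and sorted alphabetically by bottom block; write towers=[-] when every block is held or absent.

towers=[A/E; B; D/C] holding=F

step 1 (pickup(C)): towers=[A/E/F; B; D] holding=C
step 2 (stack(C, D)): towers=[A/E/F; B; D/C] holding=-
step 3 (unstack(F, E)): towers=[A/E; B; D/C] holding=F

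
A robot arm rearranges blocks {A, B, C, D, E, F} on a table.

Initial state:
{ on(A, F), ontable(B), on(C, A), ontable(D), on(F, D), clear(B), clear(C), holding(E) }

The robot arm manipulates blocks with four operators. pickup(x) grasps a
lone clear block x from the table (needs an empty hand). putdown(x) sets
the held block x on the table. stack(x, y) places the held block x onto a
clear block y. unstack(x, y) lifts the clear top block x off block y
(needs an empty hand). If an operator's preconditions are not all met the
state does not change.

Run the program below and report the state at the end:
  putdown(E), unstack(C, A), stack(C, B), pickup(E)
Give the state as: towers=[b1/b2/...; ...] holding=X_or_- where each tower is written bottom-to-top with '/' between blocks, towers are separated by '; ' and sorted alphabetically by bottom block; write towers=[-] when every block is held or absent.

towers=[B/C; D/F/A] holding=E

step 1 (putdown(E)): towers=[B; D/F/A/C; E] holding=-
step 2 (unstack(C, A)): towers=[B; D/F/A; E] holding=C
step 3 (stack(C, B)): towers=[B/C; D/F/A; E] holding=-
step 4 (pickup(E)): towers=[B/C; D/F/A] holding=E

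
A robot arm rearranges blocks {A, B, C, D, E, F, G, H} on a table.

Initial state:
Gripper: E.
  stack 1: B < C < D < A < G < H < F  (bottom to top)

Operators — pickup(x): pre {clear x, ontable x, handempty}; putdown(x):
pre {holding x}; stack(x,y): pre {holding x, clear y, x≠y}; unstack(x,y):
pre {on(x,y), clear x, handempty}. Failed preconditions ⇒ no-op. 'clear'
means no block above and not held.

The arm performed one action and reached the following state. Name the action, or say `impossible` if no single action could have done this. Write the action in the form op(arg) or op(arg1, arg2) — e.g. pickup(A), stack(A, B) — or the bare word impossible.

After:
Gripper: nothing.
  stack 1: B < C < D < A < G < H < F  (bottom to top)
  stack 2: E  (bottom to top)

putdown(E)

target: towers=[B/C/D/A/G/H/F; E] holding=-
        putdown(E) → towers=[B/C/D/A/G/H/F; E] holding=-  ← match
       stack(E, F) → towers=[B/C/D/A/G/H/F/E] holding=-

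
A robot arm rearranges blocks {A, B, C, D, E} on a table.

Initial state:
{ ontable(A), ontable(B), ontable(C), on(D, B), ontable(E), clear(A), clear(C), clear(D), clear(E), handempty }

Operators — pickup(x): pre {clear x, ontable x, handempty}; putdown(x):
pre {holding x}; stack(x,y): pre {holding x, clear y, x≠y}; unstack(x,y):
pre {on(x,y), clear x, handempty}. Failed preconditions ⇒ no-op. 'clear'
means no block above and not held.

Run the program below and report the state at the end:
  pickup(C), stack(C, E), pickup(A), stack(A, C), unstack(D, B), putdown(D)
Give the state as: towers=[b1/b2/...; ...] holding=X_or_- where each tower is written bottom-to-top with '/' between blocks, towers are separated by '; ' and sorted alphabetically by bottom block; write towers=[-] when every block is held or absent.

step 1 (pickup(C)): towers=[A; B/D; E] holding=C
step 2 (stack(C, E)): towers=[A; B/D; E/C] holding=-
step 3 (pickup(A)): towers=[B/D; E/C] holding=A
step 4 (stack(A, C)): towers=[B/D; E/C/A] holding=-
step 5 (unstack(D, B)): towers=[B; E/C/A] holding=D
step 6 (putdown(D)): towers=[B; D; E/C/A] holding=-

towers=[B; D; E/C/A] holding=-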